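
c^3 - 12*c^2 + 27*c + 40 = (c - 8)*(c - 5)*(c + 1)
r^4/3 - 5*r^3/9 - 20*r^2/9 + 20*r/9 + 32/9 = (r/3 + 1/3)*(r - 8/3)*(r - 2)*(r + 2)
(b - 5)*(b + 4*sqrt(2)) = b^2 - 5*b + 4*sqrt(2)*b - 20*sqrt(2)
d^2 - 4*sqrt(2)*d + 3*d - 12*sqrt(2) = (d + 3)*(d - 4*sqrt(2))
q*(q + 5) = q^2 + 5*q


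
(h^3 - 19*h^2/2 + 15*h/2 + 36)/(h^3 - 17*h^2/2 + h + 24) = (h - 3)/(h - 2)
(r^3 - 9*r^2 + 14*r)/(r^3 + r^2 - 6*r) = (r - 7)/(r + 3)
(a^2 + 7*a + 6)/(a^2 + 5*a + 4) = (a + 6)/(a + 4)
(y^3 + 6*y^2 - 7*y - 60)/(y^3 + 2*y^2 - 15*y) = (y + 4)/y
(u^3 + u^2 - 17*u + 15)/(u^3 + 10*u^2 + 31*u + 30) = (u^2 - 4*u + 3)/(u^2 + 5*u + 6)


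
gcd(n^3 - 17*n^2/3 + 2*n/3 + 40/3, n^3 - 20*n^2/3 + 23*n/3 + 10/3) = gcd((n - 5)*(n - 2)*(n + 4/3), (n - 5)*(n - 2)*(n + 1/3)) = n^2 - 7*n + 10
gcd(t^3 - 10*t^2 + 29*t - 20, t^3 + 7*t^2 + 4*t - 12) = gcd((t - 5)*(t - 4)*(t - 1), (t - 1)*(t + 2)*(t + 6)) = t - 1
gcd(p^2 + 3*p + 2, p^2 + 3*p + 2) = p^2 + 3*p + 2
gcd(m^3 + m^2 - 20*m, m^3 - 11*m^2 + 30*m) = m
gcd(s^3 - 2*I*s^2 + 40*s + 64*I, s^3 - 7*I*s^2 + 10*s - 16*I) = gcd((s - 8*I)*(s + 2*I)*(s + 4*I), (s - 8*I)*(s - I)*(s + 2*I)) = s^2 - 6*I*s + 16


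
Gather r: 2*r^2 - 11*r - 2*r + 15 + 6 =2*r^2 - 13*r + 21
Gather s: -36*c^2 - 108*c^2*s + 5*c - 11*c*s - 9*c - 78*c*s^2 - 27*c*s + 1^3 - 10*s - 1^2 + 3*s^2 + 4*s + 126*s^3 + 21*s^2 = -36*c^2 - 4*c + 126*s^3 + s^2*(24 - 78*c) + s*(-108*c^2 - 38*c - 6)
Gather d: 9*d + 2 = 9*d + 2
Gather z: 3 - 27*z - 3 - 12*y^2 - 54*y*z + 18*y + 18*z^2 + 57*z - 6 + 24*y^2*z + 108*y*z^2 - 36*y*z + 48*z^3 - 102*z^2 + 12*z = -12*y^2 + 18*y + 48*z^3 + z^2*(108*y - 84) + z*(24*y^2 - 90*y + 42) - 6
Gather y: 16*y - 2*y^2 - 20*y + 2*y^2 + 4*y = 0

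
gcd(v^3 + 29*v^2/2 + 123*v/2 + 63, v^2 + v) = 1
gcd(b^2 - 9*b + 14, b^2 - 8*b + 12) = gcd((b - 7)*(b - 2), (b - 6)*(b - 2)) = b - 2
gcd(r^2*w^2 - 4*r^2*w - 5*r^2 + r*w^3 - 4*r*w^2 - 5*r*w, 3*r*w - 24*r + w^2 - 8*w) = 1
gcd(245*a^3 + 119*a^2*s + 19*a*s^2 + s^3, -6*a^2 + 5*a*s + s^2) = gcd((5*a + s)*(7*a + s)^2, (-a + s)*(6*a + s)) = 1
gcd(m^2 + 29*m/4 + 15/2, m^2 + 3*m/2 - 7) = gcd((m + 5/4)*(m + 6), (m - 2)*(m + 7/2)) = 1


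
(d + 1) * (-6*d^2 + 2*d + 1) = -6*d^3 - 4*d^2 + 3*d + 1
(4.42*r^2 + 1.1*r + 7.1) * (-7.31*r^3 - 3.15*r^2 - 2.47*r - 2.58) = -32.3102*r^5 - 21.964*r^4 - 66.2834*r^3 - 36.4856*r^2 - 20.375*r - 18.318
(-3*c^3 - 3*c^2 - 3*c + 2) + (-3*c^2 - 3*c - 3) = -3*c^3 - 6*c^2 - 6*c - 1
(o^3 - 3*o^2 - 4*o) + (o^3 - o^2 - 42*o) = 2*o^3 - 4*o^2 - 46*o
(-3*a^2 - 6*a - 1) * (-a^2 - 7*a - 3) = 3*a^4 + 27*a^3 + 52*a^2 + 25*a + 3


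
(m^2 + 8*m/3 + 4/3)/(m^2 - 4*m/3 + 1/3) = (3*m^2 + 8*m + 4)/(3*m^2 - 4*m + 1)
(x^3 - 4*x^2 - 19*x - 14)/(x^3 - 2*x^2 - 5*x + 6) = (x^2 - 6*x - 7)/(x^2 - 4*x + 3)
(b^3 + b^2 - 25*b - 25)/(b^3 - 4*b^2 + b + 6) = (b^2 - 25)/(b^2 - 5*b + 6)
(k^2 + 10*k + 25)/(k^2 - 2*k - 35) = (k + 5)/(k - 7)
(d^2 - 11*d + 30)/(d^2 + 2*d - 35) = (d - 6)/(d + 7)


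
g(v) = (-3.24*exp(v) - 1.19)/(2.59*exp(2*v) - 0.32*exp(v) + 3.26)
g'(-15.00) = 0.00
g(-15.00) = -0.37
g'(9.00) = 0.00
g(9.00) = 0.00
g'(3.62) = 0.03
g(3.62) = -0.03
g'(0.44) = 0.36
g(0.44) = -0.69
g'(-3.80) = -0.02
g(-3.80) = -0.39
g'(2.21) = 0.15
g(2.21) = -0.14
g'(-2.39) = -0.09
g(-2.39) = -0.46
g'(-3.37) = -0.03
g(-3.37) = -0.40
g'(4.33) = 0.02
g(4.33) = -0.02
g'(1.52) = 0.28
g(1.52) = -0.29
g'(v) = (-3.24*exp(v) - 1.19)*(-5.18*exp(2*v) + 0.32*exp(v))/(2.59*exp(2*v) - 0.32*exp(v) + 3.26)^2 - 3.24*exp(v)/(2.59*exp(2*v) - 0.32*exp(v) + 3.26) = (8.3916*exp(2*v) + 6.1642*exp(v) - 10.9432)*exp(v)/(6.7081*exp(4*v) - 1.6576*exp(3*v) + 16.9892*exp(2*v) - 2.0864*exp(v) + 10.6276)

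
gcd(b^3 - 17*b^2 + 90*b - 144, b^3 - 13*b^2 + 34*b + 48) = b^2 - 14*b + 48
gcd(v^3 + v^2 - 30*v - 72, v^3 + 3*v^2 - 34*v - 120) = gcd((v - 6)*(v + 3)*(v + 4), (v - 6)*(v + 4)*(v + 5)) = v^2 - 2*v - 24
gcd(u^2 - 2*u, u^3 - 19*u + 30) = u - 2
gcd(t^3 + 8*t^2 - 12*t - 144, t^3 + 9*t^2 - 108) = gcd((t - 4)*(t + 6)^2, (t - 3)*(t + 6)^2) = t^2 + 12*t + 36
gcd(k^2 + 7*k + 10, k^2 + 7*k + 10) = k^2 + 7*k + 10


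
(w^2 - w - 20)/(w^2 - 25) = (w + 4)/(w + 5)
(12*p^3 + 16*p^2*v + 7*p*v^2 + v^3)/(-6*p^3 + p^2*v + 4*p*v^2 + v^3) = (-2*p - v)/(p - v)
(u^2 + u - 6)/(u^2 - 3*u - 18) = (u - 2)/(u - 6)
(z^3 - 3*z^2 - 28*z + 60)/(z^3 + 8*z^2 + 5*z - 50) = (z - 6)/(z + 5)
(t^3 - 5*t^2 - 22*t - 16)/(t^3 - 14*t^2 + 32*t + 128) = (t + 1)/(t - 8)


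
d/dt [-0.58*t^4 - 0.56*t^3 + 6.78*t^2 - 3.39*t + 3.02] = -2.32*t^3 - 1.68*t^2 + 13.56*t - 3.39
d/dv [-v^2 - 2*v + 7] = -2*v - 2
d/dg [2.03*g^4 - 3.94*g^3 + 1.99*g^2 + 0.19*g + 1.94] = 8.12*g^3 - 11.82*g^2 + 3.98*g + 0.19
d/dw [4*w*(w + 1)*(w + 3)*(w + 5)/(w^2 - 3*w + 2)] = 8*(w^5 - 23*w^3 - 15*w^2 + 46*w + 15)/(w^4 - 6*w^3 + 13*w^2 - 12*w + 4)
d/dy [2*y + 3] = 2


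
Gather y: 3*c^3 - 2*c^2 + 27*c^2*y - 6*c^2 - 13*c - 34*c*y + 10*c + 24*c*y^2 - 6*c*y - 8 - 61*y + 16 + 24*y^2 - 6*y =3*c^3 - 8*c^2 - 3*c + y^2*(24*c + 24) + y*(27*c^2 - 40*c - 67) + 8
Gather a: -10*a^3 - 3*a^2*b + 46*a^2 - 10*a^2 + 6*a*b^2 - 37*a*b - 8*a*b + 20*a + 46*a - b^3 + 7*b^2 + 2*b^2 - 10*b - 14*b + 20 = -10*a^3 + a^2*(36 - 3*b) + a*(6*b^2 - 45*b + 66) - b^3 + 9*b^2 - 24*b + 20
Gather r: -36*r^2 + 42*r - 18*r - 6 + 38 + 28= -36*r^2 + 24*r + 60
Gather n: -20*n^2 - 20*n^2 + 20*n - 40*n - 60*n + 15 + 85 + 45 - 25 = -40*n^2 - 80*n + 120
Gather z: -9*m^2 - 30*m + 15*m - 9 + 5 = -9*m^2 - 15*m - 4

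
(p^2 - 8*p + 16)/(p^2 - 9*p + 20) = (p - 4)/(p - 5)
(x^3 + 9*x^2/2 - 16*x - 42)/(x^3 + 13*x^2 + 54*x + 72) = (x^2 - 3*x/2 - 7)/(x^2 + 7*x + 12)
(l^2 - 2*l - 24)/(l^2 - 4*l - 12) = (l + 4)/(l + 2)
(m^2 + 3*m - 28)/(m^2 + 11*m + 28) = (m - 4)/(m + 4)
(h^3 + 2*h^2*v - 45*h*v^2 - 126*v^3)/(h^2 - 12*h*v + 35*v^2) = (-h^2 - 9*h*v - 18*v^2)/(-h + 5*v)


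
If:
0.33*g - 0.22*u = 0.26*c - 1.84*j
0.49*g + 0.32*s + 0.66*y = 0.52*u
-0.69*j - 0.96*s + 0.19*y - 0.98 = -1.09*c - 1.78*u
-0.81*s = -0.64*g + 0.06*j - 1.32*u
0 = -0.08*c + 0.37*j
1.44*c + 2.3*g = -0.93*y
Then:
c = 0.53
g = -0.61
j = 0.11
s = -1.45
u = -0.59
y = 0.70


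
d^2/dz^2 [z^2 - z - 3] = 2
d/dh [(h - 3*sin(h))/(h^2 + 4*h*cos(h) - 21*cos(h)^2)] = ((1 - 3*cos(h))*(h^2 + 4*h*cos(h) - 21*cos(h)^2) - (h - 3*sin(h))*(-4*h*sin(h) + 2*h + 21*sin(2*h) + 4*cos(h)))/((h - 3*cos(h))^2*(h + 7*cos(h))^2)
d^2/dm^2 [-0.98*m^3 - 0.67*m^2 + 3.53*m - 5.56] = -5.88*m - 1.34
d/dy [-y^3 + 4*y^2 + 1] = y*(8 - 3*y)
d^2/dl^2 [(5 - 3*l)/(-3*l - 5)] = -180/(3*l + 5)^3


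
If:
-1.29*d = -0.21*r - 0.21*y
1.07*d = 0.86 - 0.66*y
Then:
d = 0.803738317757009 - 0.616822429906542*y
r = 4.93724966622163 - 4.7890520694259*y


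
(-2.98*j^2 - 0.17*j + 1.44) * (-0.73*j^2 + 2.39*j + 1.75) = 2.1754*j^4 - 6.9981*j^3 - 6.6725*j^2 + 3.1441*j + 2.52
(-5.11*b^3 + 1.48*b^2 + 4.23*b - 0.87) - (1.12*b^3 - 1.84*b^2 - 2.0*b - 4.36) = -6.23*b^3 + 3.32*b^2 + 6.23*b + 3.49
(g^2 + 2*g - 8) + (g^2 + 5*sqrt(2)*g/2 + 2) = 2*g^2 + 2*g + 5*sqrt(2)*g/2 - 6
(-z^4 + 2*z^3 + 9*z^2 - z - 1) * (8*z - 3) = -8*z^5 + 19*z^4 + 66*z^3 - 35*z^2 - 5*z + 3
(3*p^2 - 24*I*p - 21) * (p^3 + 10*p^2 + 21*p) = 3*p^5 + 30*p^4 - 24*I*p^4 + 42*p^3 - 240*I*p^3 - 210*p^2 - 504*I*p^2 - 441*p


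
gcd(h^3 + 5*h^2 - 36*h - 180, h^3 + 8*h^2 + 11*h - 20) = h + 5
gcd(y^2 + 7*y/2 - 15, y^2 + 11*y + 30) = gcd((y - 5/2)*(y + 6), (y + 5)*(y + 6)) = y + 6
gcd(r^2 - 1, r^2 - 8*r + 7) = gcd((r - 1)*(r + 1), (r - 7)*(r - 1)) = r - 1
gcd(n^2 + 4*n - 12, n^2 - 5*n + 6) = n - 2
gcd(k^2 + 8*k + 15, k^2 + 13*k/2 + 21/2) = k + 3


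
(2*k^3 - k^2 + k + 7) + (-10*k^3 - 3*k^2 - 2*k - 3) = -8*k^3 - 4*k^2 - k + 4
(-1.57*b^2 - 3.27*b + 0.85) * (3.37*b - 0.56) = -5.2909*b^3 - 10.1407*b^2 + 4.6957*b - 0.476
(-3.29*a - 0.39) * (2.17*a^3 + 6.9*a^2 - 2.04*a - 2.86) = -7.1393*a^4 - 23.5473*a^3 + 4.0206*a^2 + 10.205*a + 1.1154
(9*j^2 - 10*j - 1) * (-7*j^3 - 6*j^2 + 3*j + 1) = -63*j^5 + 16*j^4 + 94*j^3 - 15*j^2 - 13*j - 1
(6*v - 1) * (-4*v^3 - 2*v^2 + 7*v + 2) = -24*v^4 - 8*v^3 + 44*v^2 + 5*v - 2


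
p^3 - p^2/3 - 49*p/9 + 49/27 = (p - 7/3)*(p - 1/3)*(p + 7/3)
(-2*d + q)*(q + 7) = -2*d*q - 14*d + q^2 + 7*q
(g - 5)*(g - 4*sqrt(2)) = g^2 - 4*sqrt(2)*g - 5*g + 20*sqrt(2)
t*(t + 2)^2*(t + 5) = t^4 + 9*t^3 + 24*t^2 + 20*t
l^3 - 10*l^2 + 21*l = l*(l - 7)*(l - 3)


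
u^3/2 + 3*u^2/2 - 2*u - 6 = (u/2 + 1)*(u - 2)*(u + 3)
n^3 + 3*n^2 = n^2*(n + 3)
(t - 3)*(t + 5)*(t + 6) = t^3 + 8*t^2 - 3*t - 90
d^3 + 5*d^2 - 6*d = d*(d - 1)*(d + 6)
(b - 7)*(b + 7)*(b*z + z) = b^3*z + b^2*z - 49*b*z - 49*z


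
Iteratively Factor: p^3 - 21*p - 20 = (p - 5)*(p^2 + 5*p + 4) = (p - 5)*(p + 1)*(p + 4)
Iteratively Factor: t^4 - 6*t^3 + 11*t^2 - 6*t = (t - 1)*(t^3 - 5*t^2 + 6*t) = (t - 3)*(t - 1)*(t^2 - 2*t) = t*(t - 3)*(t - 1)*(t - 2)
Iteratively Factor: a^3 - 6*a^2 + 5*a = (a)*(a^2 - 6*a + 5) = a*(a - 1)*(a - 5)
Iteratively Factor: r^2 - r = (r)*(r - 1)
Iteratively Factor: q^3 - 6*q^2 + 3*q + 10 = (q - 5)*(q^2 - q - 2) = (q - 5)*(q + 1)*(q - 2)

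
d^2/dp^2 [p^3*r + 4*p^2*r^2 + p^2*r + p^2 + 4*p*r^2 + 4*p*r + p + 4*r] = 6*p*r + 8*r^2 + 2*r + 2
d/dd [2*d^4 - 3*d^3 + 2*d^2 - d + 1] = 8*d^3 - 9*d^2 + 4*d - 1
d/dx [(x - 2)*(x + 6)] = 2*x + 4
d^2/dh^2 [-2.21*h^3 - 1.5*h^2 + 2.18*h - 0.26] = -13.26*h - 3.0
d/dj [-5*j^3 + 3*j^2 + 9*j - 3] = -15*j^2 + 6*j + 9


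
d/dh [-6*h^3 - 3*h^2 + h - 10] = -18*h^2 - 6*h + 1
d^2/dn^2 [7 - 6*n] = 0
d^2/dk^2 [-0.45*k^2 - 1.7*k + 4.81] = -0.900000000000000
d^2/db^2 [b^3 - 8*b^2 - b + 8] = 6*b - 16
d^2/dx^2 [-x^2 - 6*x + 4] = -2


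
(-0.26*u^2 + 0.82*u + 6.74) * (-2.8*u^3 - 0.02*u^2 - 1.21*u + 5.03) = 0.728*u^5 - 2.2908*u^4 - 18.5738*u^3 - 2.4348*u^2 - 4.0308*u + 33.9022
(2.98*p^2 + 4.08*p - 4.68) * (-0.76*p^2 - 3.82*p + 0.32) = -2.2648*p^4 - 14.4844*p^3 - 11.0752*p^2 + 19.1832*p - 1.4976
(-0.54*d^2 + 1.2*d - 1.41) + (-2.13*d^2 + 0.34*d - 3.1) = -2.67*d^2 + 1.54*d - 4.51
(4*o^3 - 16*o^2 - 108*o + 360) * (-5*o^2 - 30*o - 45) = -20*o^5 - 40*o^4 + 840*o^3 + 2160*o^2 - 5940*o - 16200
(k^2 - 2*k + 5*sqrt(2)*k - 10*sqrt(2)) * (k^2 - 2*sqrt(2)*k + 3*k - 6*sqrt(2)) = k^4 + k^3 + 3*sqrt(2)*k^3 - 26*k^2 + 3*sqrt(2)*k^2 - 18*sqrt(2)*k - 20*k + 120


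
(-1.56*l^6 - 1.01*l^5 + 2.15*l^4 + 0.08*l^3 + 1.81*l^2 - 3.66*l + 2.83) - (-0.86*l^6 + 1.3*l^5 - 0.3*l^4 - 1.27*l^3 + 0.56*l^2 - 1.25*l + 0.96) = -0.7*l^6 - 2.31*l^5 + 2.45*l^4 + 1.35*l^3 + 1.25*l^2 - 2.41*l + 1.87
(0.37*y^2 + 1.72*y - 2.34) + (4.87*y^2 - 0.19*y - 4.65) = 5.24*y^2 + 1.53*y - 6.99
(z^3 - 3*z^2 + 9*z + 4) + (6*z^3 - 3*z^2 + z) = 7*z^3 - 6*z^2 + 10*z + 4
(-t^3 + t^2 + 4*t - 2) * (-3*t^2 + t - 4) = 3*t^5 - 4*t^4 - 7*t^3 + 6*t^2 - 18*t + 8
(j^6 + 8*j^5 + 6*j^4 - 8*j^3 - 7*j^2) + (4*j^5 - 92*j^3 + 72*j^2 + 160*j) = j^6 + 12*j^5 + 6*j^4 - 100*j^3 + 65*j^2 + 160*j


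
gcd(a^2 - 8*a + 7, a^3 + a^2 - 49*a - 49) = a - 7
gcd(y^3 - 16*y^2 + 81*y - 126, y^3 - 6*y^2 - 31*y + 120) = y - 3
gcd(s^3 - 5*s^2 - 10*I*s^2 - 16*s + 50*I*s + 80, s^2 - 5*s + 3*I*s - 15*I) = s - 5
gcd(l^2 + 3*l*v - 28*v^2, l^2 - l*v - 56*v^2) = l + 7*v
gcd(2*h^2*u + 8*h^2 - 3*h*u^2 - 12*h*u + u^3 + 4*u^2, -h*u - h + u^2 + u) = -h + u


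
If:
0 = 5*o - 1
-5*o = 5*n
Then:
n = -1/5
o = 1/5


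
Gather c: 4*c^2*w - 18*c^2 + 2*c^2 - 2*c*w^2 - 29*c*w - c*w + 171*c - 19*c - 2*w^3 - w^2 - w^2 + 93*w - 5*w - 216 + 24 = c^2*(4*w - 16) + c*(-2*w^2 - 30*w + 152) - 2*w^3 - 2*w^2 + 88*w - 192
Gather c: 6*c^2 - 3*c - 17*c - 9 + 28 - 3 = 6*c^2 - 20*c + 16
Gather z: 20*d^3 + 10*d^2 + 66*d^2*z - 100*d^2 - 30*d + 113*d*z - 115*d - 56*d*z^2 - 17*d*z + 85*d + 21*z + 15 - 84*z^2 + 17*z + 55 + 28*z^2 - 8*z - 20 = 20*d^3 - 90*d^2 - 60*d + z^2*(-56*d - 56) + z*(66*d^2 + 96*d + 30) + 50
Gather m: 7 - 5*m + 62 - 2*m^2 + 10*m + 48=-2*m^2 + 5*m + 117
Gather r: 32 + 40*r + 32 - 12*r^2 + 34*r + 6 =-12*r^2 + 74*r + 70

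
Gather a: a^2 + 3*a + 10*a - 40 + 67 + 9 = a^2 + 13*a + 36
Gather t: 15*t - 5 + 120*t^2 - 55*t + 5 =120*t^2 - 40*t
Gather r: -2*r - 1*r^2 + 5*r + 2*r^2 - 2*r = r^2 + r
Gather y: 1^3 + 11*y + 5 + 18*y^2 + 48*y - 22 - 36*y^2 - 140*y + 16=-18*y^2 - 81*y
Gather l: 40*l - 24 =40*l - 24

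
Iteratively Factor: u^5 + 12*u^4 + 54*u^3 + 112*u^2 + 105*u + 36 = (u + 3)*(u^4 + 9*u^3 + 27*u^2 + 31*u + 12) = (u + 1)*(u + 3)*(u^3 + 8*u^2 + 19*u + 12) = (u + 1)*(u + 3)^2*(u^2 + 5*u + 4) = (u + 1)^2*(u + 3)^2*(u + 4)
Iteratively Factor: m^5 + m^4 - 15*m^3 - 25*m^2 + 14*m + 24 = (m + 1)*(m^4 - 15*m^2 - 10*m + 24) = (m - 4)*(m + 1)*(m^3 + 4*m^2 + m - 6) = (m - 4)*(m + 1)*(m + 2)*(m^2 + 2*m - 3) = (m - 4)*(m + 1)*(m + 2)*(m + 3)*(m - 1)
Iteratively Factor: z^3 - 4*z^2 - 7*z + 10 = (z - 5)*(z^2 + z - 2) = (z - 5)*(z + 2)*(z - 1)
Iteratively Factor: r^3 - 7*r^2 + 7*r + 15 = (r + 1)*(r^2 - 8*r + 15) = (r - 3)*(r + 1)*(r - 5)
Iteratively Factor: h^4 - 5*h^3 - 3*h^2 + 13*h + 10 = (h - 5)*(h^3 - 3*h - 2) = (h - 5)*(h - 2)*(h^2 + 2*h + 1) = (h - 5)*(h - 2)*(h + 1)*(h + 1)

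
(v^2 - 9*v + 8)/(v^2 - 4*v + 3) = (v - 8)/(v - 3)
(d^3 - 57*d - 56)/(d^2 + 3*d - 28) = (d^2 - 7*d - 8)/(d - 4)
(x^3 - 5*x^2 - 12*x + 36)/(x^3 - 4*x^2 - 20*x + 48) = (x + 3)/(x + 4)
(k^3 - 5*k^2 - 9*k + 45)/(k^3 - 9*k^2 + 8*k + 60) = (k^2 - 9)/(k^2 - 4*k - 12)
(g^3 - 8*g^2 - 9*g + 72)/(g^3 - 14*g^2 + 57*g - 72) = (g + 3)/(g - 3)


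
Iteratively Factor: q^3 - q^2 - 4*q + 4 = (q - 2)*(q^2 + q - 2) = (q - 2)*(q + 2)*(q - 1)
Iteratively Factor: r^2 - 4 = (r - 2)*(r + 2)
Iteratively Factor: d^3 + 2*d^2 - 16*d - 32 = (d + 4)*(d^2 - 2*d - 8) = (d + 2)*(d + 4)*(d - 4)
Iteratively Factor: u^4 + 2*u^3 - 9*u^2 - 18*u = (u)*(u^3 + 2*u^2 - 9*u - 18) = u*(u + 3)*(u^2 - u - 6) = u*(u - 3)*(u + 3)*(u + 2)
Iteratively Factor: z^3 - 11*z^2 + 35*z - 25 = (z - 1)*(z^2 - 10*z + 25) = (z - 5)*(z - 1)*(z - 5)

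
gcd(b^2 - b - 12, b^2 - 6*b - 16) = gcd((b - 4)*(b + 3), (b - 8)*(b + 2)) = 1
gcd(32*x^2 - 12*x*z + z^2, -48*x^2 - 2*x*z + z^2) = 8*x - z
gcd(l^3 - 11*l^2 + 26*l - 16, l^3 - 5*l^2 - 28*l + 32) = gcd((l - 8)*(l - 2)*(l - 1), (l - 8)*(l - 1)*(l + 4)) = l^2 - 9*l + 8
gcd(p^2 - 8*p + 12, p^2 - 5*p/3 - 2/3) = p - 2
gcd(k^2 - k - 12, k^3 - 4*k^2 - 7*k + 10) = 1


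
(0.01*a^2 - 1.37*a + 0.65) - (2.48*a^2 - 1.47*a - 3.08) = -2.47*a^2 + 0.0999999999999999*a + 3.73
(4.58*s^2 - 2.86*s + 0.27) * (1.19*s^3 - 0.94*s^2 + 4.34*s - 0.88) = 5.4502*s^5 - 7.7086*s^4 + 22.8869*s^3 - 16.6966*s^2 + 3.6886*s - 0.2376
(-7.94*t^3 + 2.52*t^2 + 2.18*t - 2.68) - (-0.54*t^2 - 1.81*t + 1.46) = -7.94*t^3 + 3.06*t^2 + 3.99*t - 4.14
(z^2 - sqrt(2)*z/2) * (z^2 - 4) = z^4 - sqrt(2)*z^3/2 - 4*z^2 + 2*sqrt(2)*z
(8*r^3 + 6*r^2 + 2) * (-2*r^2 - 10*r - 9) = -16*r^5 - 92*r^4 - 132*r^3 - 58*r^2 - 20*r - 18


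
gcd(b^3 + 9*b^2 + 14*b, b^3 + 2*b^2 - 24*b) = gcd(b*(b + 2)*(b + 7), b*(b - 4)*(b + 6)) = b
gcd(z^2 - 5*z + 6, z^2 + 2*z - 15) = z - 3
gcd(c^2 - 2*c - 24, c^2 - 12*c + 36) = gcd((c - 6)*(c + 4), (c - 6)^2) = c - 6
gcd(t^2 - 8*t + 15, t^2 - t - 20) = t - 5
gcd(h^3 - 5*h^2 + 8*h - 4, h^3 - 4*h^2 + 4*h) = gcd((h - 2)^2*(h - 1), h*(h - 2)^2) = h^2 - 4*h + 4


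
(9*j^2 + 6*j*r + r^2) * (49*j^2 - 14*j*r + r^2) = 441*j^4 + 168*j^3*r - 26*j^2*r^2 - 8*j*r^3 + r^4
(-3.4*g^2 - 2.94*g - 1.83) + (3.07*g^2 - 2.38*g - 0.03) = -0.33*g^2 - 5.32*g - 1.86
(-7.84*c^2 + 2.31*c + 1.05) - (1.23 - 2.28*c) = -7.84*c^2 + 4.59*c - 0.18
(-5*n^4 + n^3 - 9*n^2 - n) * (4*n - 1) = -20*n^5 + 9*n^4 - 37*n^3 + 5*n^2 + n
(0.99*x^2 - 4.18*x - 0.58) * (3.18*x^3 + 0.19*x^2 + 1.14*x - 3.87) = 3.1482*x^5 - 13.1043*x^4 - 1.51*x^3 - 8.7067*x^2 + 15.5154*x + 2.2446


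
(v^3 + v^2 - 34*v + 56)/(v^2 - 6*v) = (v^3 + v^2 - 34*v + 56)/(v*(v - 6))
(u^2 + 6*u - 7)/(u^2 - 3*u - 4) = (-u^2 - 6*u + 7)/(-u^2 + 3*u + 4)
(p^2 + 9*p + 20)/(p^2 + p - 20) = (p + 4)/(p - 4)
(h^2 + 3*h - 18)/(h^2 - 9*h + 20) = (h^2 + 3*h - 18)/(h^2 - 9*h + 20)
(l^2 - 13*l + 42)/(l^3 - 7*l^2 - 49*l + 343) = (l - 6)/(l^2 - 49)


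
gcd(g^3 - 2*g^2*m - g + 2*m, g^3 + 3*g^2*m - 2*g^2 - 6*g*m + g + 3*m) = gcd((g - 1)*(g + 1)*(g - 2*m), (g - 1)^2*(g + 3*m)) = g - 1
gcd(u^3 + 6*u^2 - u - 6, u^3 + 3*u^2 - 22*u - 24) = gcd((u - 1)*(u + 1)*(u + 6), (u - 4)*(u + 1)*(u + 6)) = u^2 + 7*u + 6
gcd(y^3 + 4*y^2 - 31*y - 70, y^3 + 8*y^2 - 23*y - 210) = y^2 + 2*y - 35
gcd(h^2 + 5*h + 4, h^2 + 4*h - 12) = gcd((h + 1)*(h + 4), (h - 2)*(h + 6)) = 1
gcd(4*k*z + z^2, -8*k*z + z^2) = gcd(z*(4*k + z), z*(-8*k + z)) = z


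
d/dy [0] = 0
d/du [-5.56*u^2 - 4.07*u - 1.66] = -11.12*u - 4.07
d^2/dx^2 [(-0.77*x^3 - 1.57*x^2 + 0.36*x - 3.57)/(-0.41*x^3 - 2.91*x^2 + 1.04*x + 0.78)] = (-1.30954*x^6 + 1.60687200000001*x^5 + 11.595948*x^4 + 83.439088*x^3 + 196.000938*x^2 - 60.067332*x + 26.423436)/(0.068921*x^9 + 1.467513*x^8 + 9.891291*x^7 + 16.803873*x^6 - 30.673812*x^5 - 8.377434*x^4 + 13.78702*x^3 + 2.780388*x^2 - 1.898208*x - 0.474552)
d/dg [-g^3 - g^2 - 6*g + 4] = -3*g^2 - 2*g - 6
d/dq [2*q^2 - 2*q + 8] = 4*q - 2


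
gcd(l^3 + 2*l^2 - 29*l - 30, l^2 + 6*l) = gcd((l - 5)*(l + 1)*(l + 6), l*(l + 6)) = l + 6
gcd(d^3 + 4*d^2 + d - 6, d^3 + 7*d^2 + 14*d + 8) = d + 2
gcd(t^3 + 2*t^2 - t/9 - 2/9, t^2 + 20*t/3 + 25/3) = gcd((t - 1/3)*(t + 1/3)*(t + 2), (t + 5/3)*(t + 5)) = 1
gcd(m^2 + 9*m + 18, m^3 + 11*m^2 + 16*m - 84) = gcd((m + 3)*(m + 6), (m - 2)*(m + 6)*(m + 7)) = m + 6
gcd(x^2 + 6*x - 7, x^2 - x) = x - 1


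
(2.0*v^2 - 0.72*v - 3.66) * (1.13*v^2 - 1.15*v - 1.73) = 2.26*v^4 - 3.1136*v^3 - 6.7678*v^2 + 5.4546*v + 6.3318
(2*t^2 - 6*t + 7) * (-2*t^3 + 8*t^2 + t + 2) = -4*t^5 + 28*t^4 - 60*t^3 + 54*t^2 - 5*t + 14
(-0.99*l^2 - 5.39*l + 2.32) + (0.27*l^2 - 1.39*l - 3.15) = -0.72*l^2 - 6.78*l - 0.83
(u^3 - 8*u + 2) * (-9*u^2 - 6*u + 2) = -9*u^5 - 6*u^4 + 74*u^3 + 30*u^2 - 28*u + 4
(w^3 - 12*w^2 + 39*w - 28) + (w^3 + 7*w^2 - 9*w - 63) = 2*w^3 - 5*w^2 + 30*w - 91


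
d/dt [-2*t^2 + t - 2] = 1 - 4*t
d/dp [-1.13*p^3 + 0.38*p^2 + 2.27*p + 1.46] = -3.39*p^2 + 0.76*p + 2.27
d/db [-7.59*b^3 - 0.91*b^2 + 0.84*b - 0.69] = -22.77*b^2 - 1.82*b + 0.84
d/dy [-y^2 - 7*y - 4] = -2*y - 7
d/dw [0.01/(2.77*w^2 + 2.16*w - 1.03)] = (-0.0554*w - 0.0216)/(2.77*w^2 + 2.16*w - 1.03)^2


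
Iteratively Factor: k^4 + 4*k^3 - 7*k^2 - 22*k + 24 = (k - 1)*(k^3 + 5*k^2 - 2*k - 24) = (k - 1)*(k + 3)*(k^2 + 2*k - 8) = (k - 1)*(k + 3)*(k + 4)*(k - 2)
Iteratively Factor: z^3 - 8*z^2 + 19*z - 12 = (z - 1)*(z^2 - 7*z + 12) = (z - 3)*(z - 1)*(z - 4)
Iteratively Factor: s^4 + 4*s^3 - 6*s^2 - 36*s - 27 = (s + 1)*(s^3 + 3*s^2 - 9*s - 27) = (s + 1)*(s + 3)*(s^2 - 9) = (s + 1)*(s + 3)^2*(s - 3)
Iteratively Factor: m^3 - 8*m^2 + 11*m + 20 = (m - 4)*(m^2 - 4*m - 5) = (m - 4)*(m + 1)*(m - 5)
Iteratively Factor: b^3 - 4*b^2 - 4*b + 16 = (b + 2)*(b^2 - 6*b + 8) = (b - 4)*(b + 2)*(b - 2)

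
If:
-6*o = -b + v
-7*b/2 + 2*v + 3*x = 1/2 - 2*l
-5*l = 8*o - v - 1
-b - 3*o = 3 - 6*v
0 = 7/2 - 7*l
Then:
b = -33/62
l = 1/2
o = -9/62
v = 21/62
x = -377/372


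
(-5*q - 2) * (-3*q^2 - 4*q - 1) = 15*q^3 + 26*q^2 + 13*q + 2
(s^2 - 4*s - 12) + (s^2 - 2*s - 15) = 2*s^2 - 6*s - 27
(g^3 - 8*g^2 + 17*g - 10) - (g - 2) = g^3 - 8*g^2 + 16*g - 8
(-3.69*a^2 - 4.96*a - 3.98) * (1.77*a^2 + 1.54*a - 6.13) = -6.5313*a^4 - 14.4618*a^3 + 7.9367*a^2 + 24.2756*a + 24.3974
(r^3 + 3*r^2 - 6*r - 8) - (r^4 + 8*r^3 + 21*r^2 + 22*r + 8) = -r^4 - 7*r^3 - 18*r^2 - 28*r - 16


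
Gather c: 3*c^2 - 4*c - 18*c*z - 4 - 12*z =3*c^2 + c*(-18*z - 4) - 12*z - 4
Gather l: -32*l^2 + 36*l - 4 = -32*l^2 + 36*l - 4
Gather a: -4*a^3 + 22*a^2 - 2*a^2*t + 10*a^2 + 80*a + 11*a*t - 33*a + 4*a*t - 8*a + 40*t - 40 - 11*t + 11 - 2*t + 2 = -4*a^3 + a^2*(32 - 2*t) + a*(15*t + 39) + 27*t - 27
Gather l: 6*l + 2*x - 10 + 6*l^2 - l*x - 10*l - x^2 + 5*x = 6*l^2 + l*(-x - 4) - x^2 + 7*x - 10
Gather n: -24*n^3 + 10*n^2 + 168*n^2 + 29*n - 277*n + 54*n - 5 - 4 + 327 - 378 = -24*n^3 + 178*n^2 - 194*n - 60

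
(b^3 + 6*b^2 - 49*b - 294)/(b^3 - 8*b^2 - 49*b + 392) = (b + 6)/(b - 8)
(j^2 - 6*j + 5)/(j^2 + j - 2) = (j - 5)/(j + 2)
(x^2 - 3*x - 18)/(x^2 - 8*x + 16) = (x^2 - 3*x - 18)/(x^2 - 8*x + 16)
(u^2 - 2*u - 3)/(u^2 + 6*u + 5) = (u - 3)/(u + 5)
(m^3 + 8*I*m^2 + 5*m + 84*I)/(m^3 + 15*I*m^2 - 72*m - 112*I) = (m - 3*I)/(m + 4*I)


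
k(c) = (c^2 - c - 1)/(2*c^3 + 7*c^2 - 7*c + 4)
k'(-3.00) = -0.25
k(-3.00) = 0.32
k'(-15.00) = 0.00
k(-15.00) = -0.05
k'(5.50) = -0.00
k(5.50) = 0.05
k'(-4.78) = -3.30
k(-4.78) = -1.27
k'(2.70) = 0.01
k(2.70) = 0.05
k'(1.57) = 0.13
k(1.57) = -0.01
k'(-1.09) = -0.12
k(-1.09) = 0.07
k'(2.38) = 0.02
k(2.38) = 0.04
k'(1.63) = 0.11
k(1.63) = 0.00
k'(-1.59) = -0.10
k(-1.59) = 0.13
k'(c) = (2*c - 1)/(2*c^3 + 7*c^2 - 7*c + 4) + (-6*c^2 - 14*c + 7)*(c^2 - c - 1)/(2*c^3 + 7*c^2 - 7*c + 4)^2 = (-2*c^4 + 4*c^3 + 6*c^2 + 22*c - 11)/(4*c^6 + 28*c^5 + 21*c^4 - 82*c^3 + 105*c^2 - 56*c + 16)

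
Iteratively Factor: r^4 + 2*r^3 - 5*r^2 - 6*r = (r + 3)*(r^3 - r^2 - 2*r) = r*(r + 3)*(r^2 - r - 2) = r*(r + 1)*(r + 3)*(r - 2)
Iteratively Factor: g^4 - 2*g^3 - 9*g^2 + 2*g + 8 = (g - 1)*(g^3 - g^2 - 10*g - 8) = (g - 4)*(g - 1)*(g^2 + 3*g + 2) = (g - 4)*(g - 1)*(g + 1)*(g + 2)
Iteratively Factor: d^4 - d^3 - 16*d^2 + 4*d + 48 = (d + 2)*(d^3 - 3*d^2 - 10*d + 24) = (d - 2)*(d + 2)*(d^2 - d - 12) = (d - 4)*(d - 2)*(d + 2)*(d + 3)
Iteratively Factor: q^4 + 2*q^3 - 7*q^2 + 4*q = (q)*(q^3 + 2*q^2 - 7*q + 4) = q*(q - 1)*(q^2 + 3*q - 4) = q*(q - 1)*(q + 4)*(q - 1)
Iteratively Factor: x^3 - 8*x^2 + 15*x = (x - 5)*(x^2 - 3*x) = (x - 5)*(x - 3)*(x)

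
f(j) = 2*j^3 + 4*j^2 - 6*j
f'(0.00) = -6.00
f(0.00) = 0.00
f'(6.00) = 258.00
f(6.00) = 540.00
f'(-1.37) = -5.70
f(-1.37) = 10.58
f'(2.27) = 43.08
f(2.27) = 30.39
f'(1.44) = 17.96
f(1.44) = 5.63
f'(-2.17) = 4.89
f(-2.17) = 11.42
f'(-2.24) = 6.19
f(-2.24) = 11.03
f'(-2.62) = 14.23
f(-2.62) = 7.21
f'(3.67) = 104.17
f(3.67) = 130.72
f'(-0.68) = -8.67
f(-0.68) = 5.30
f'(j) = 6*j^2 + 8*j - 6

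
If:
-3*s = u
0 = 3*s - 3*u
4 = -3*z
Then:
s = 0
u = 0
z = -4/3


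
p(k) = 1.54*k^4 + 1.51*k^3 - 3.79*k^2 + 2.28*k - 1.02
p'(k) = 6.16*k^3 + 4.53*k^2 - 7.58*k + 2.28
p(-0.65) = -4.24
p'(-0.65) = 7.43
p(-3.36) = 87.53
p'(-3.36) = -154.78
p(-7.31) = 3587.30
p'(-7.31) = -2106.45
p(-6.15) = 1693.41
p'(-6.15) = -1212.63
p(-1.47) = -10.17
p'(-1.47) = 3.64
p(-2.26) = -2.79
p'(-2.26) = -28.56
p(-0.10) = -1.29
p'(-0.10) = 3.08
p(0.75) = -0.32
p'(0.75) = 1.74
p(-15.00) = 71978.28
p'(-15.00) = -19654.77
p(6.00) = 2198.22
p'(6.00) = 1450.44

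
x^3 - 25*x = x*(x - 5)*(x + 5)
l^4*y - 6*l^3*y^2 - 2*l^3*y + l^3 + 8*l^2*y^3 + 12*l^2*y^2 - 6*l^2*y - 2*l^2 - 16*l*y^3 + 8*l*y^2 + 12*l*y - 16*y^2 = (l - 2)*(l - 4*y)*(l - 2*y)*(l*y + 1)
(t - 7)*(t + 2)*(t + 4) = t^3 - t^2 - 34*t - 56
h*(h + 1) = h^2 + h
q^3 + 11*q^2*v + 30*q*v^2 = q*(q + 5*v)*(q + 6*v)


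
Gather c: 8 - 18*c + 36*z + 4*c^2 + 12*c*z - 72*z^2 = 4*c^2 + c*(12*z - 18) - 72*z^2 + 36*z + 8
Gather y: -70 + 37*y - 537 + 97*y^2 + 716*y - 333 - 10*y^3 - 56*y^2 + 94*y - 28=-10*y^3 + 41*y^2 + 847*y - 968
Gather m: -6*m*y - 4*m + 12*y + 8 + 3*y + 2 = m*(-6*y - 4) + 15*y + 10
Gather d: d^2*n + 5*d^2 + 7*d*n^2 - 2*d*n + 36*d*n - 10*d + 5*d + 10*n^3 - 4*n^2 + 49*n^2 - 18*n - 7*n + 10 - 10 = d^2*(n + 5) + d*(7*n^2 + 34*n - 5) + 10*n^3 + 45*n^2 - 25*n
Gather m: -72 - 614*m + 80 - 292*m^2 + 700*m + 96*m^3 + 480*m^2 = 96*m^3 + 188*m^2 + 86*m + 8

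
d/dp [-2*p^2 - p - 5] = -4*p - 1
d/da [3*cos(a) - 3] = -3*sin(a)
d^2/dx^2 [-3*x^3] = -18*x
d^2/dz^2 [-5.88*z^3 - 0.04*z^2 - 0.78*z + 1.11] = -35.28*z - 0.08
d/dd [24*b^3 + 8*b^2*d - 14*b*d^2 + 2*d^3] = 8*b^2 - 28*b*d + 6*d^2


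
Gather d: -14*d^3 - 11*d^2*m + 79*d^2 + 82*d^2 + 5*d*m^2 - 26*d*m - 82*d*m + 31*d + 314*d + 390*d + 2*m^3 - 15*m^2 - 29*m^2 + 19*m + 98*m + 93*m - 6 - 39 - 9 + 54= -14*d^3 + d^2*(161 - 11*m) + d*(5*m^2 - 108*m + 735) + 2*m^3 - 44*m^2 + 210*m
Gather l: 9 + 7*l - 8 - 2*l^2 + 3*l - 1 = -2*l^2 + 10*l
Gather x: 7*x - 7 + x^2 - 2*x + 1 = x^2 + 5*x - 6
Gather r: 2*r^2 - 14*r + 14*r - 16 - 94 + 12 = 2*r^2 - 98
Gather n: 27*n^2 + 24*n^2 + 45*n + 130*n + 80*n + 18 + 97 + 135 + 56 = 51*n^2 + 255*n + 306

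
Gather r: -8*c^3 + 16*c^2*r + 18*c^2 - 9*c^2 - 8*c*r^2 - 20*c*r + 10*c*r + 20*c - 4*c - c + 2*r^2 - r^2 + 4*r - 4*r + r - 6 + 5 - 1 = -8*c^3 + 9*c^2 + 15*c + r^2*(1 - 8*c) + r*(16*c^2 - 10*c + 1) - 2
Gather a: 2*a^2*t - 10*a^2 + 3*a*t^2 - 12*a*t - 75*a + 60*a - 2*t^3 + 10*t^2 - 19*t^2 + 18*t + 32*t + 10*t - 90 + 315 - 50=a^2*(2*t - 10) + a*(3*t^2 - 12*t - 15) - 2*t^3 - 9*t^2 + 60*t + 175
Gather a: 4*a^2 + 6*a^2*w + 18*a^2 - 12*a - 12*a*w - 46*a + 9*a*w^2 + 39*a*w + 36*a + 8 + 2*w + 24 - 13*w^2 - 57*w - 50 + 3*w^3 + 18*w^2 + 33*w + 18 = a^2*(6*w + 22) + a*(9*w^2 + 27*w - 22) + 3*w^3 + 5*w^2 - 22*w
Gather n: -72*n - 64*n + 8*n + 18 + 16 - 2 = 32 - 128*n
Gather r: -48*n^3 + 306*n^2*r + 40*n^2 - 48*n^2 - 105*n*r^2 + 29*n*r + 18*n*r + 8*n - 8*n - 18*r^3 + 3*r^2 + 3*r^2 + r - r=-48*n^3 - 8*n^2 - 18*r^3 + r^2*(6 - 105*n) + r*(306*n^2 + 47*n)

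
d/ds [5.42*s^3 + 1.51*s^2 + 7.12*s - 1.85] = 16.26*s^2 + 3.02*s + 7.12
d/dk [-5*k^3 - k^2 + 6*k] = -15*k^2 - 2*k + 6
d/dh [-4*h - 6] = -4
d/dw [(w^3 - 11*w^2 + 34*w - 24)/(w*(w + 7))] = (w^4 + 14*w^3 - 111*w^2 + 48*w + 168)/(w^2*(w^2 + 14*w + 49))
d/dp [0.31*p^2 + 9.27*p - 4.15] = 0.62*p + 9.27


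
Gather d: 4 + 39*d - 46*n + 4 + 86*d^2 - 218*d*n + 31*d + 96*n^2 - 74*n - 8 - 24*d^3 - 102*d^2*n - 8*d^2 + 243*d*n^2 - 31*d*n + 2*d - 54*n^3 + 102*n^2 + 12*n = -24*d^3 + d^2*(78 - 102*n) + d*(243*n^2 - 249*n + 72) - 54*n^3 + 198*n^2 - 108*n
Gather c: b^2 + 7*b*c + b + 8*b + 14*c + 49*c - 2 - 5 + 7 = b^2 + 9*b + c*(7*b + 63)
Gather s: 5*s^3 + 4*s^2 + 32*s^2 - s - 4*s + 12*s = 5*s^3 + 36*s^2 + 7*s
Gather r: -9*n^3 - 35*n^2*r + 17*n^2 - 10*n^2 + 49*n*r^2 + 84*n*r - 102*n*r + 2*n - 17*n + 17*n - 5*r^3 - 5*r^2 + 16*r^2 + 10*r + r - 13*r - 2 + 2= -9*n^3 + 7*n^2 + 2*n - 5*r^3 + r^2*(49*n + 11) + r*(-35*n^2 - 18*n - 2)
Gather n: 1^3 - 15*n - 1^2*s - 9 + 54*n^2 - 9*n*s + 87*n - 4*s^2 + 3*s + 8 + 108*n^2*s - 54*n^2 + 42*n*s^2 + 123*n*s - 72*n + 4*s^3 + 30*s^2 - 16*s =108*n^2*s + n*(42*s^2 + 114*s) + 4*s^3 + 26*s^2 - 14*s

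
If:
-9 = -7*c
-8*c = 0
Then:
No Solution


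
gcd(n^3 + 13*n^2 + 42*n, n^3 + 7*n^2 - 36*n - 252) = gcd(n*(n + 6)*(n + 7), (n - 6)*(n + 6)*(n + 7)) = n^2 + 13*n + 42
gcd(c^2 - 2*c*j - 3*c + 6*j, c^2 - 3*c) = c - 3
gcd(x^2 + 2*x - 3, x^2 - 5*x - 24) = x + 3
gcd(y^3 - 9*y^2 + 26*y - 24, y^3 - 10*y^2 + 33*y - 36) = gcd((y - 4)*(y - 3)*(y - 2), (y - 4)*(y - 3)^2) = y^2 - 7*y + 12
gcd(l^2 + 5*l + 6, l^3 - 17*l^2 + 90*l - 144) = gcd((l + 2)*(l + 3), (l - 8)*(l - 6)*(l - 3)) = 1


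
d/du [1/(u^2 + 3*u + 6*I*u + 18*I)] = (-2*u - 3 - 6*I)/(u^2 + 3*u + 6*I*u + 18*I)^2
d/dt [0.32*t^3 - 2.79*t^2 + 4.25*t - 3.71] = 0.96*t^2 - 5.58*t + 4.25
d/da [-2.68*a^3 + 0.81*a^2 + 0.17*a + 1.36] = -8.04*a^2 + 1.62*a + 0.17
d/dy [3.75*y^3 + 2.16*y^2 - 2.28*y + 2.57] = 11.25*y^2 + 4.32*y - 2.28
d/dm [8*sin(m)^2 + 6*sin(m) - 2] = 2*(8*sin(m) + 3)*cos(m)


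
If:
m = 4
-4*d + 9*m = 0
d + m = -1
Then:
No Solution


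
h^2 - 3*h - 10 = (h - 5)*(h + 2)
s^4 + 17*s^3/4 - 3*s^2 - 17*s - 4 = (s - 2)*(s + 1/4)*(s + 2)*(s + 4)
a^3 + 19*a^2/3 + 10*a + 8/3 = (a + 1/3)*(a + 2)*(a + 4)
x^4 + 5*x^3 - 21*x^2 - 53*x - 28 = (x - 4)*(x + 1)^2*(x + 7)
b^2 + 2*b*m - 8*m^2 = (b - 2*m)*(b + 4*m)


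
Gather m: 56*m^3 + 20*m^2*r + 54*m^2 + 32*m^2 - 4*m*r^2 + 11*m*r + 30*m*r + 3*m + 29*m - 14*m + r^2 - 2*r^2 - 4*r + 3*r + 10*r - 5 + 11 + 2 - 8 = 56*m^3 + m^2*(20*r + 86) + m*(-4*r^2 + 41*r + 18) - r^2 + 9*r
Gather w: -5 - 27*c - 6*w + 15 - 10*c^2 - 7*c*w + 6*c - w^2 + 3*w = -10*c^2 - 21*c - w^2 + w*(-7*c - 3) + 10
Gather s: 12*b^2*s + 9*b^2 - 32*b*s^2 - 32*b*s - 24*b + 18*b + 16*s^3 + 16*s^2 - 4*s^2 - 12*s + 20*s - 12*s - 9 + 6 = 9*b^2 - 6*b + 16*s^3 + s^2*(12 - 32*b) + s*(12*b^2 - 32*b - 4) - 3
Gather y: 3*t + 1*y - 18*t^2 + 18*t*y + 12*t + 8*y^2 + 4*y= -18*t^2 + 15*t + 8*y^2 + y*(18*t + 5)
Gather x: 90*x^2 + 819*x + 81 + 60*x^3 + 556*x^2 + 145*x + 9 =60*x^3 + 646*x^2 + 964*x + 90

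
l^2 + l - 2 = (l - 1)*(l + 2)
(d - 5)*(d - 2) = d^2 - 7*d + 10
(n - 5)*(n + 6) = n^2 + n - 30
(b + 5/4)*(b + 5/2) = b^2 + 15*b/4 + 25/8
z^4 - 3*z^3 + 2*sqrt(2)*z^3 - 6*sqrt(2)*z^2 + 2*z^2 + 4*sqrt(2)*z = z*(z - 2)*(z - 1)*(z + 2*sqrt(2))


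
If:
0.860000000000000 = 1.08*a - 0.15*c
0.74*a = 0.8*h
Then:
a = 1.08108108108108*h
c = 7.78378378378378*h - 5.73333333333333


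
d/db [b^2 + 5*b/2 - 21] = 2*b + 5/2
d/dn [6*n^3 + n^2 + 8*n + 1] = 18*n^2 + 2*n + 8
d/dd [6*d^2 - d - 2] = 12*d - 1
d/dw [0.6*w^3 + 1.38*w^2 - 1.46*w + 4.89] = 1.8*w^2 + 2.76*w - 1.46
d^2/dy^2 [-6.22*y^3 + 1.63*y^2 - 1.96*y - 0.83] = 3.26 - 37.32*y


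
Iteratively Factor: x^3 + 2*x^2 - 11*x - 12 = (x + 1)*(x^2 + x - 12) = (x - 3)*(x + 1)*(x + 4)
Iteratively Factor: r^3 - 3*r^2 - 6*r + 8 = (r + 2)*(r^2 - 5*r + 4) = (r - 4)*(r + 2)*(r - 1)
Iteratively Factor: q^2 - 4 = (q - 2)*(q + 2)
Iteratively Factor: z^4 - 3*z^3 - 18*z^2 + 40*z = (z + 4)*(z^3 - 7*z^2 + 10*z) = (z - 2)*(z + 4)*(z^2 - 5*z) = (z - 5)*(z - 2)*(z + 4)*(z)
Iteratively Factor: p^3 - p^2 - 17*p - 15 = (p + 3)*(p^2 - 4*p - 5) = (p - 5)*(p + 3)*(p + 1)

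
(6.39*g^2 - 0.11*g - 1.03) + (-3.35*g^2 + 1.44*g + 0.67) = 3.04*g^2 + 1.33*g - 0.36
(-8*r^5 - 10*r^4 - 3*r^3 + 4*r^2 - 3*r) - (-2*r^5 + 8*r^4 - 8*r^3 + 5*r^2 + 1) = -6*r^5 - 18*r^4 + 5*r^3 - r^2 - 3*r - 1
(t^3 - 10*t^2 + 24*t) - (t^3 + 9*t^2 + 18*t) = -19*t^2 + 6*t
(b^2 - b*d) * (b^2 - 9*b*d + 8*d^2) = b^4 - 10*b^3*d + 17*b^2*d^2 - 8*b*d^3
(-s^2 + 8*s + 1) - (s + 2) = -s^2 + 7*s - 1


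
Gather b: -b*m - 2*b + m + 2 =b*(-m - 2) + m + 2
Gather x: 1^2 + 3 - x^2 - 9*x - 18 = -x^2 - 9*x - 14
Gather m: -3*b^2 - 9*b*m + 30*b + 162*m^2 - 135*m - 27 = -3*b^2 + 30*b + 162*m^2 + m*(-9*b - 135) - 27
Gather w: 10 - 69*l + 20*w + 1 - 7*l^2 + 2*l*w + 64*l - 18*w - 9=-7*l^2 - 5*l + w*(2*l + 2) + 2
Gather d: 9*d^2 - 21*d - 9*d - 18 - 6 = 9*d^2 - 30*d - 24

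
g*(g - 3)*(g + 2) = g^3 - g^2 - 6*g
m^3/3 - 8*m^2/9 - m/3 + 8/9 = (m/3 + 1/3)*(m - 8/3)*(m - 1)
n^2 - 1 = (n - 1)*(n + 1)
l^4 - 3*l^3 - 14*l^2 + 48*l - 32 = (l - 4)*(l - 2)*(l - 1)*(l + 4)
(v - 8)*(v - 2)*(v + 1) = v^3 - 9*v^2 + 6*v + 16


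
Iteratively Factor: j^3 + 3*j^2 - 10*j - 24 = (j + 4)*(j^2 - j - 6) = (j + 2)*(j + 4)*(j - 3)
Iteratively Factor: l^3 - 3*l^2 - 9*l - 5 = (l + 1)*(l^2 - 4*l - 5) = (l - 5)*(l + 1)*(l + 1)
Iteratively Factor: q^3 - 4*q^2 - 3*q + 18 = (q + 2)*(q^2 - 6*q + 9) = (q - 3)*(q + 2)*(q - 3)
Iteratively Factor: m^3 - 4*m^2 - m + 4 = (m - 1)*(m^2 - 3*m - 4) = (m - 4)*(m - 1)*(m + 1)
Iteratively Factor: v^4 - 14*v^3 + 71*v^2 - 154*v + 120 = (v - 3)*(v^3 - 11*v^2 + 38*v - 40) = (v - 3)*(v - 2)*(v^2 - 9*v + 20) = (v - 4)*(v - 3)*(v - 2)*(v - 5)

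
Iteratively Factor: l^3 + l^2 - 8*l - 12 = (l + 2)*(l^2 - l - 6) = (l + 2)^2*(l - 3)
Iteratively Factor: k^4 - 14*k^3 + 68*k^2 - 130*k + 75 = (k - 5)*(k^3 - 9*k^2 + 23*k - 15) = (k - 5)*(k - 1)*(k^2 - 8*k + 15) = (k - 5)^2*(k - 1)*(k - 3)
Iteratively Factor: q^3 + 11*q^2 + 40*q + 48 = (q + 4)*(q^2 + 7*q + 12) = (q + 3)*(q + 4)*(q + 4)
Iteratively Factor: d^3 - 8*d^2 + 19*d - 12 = (d - 4)*(d^2 - 4*d + 3) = (d - 4)*(d - 1)*(d - 3)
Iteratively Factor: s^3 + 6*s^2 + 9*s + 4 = (s + 1)*(s^2 + 5*s + 4) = (s + 1)*(s + 4)*(s + 1)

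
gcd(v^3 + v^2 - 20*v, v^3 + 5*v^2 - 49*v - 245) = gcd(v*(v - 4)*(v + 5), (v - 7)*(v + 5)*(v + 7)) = v + 5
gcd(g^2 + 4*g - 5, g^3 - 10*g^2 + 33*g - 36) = 1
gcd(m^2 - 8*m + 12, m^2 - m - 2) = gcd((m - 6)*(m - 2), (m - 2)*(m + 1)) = m - 2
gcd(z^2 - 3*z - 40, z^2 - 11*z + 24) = z - 8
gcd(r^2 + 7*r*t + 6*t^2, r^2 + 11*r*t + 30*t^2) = r + 6*t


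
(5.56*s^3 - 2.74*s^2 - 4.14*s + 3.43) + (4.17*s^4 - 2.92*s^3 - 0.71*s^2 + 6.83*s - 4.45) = 4.17*s^4 + 2.64*s^3 - 3.45*s^2 + 2.69*s - 1.02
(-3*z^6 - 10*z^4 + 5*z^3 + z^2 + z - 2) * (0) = 0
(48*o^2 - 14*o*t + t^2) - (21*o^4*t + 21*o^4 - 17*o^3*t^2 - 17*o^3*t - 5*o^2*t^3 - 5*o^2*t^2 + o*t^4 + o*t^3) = -21*o^4*t - 21*o^4 + 17*o^3*t^2 + 17*o^3*t + 5*o^2*t^3 + 5*o^2*t^2 + 48*o^2 - o*t^4 - o*t^3 - 14*o*t + t^2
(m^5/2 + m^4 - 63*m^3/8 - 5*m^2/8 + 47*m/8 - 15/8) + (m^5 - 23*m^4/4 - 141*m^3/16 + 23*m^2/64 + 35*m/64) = 3*m^5/2 - 19*m^4/4 - 267*m^3/16 - 17*m^2/64 + 411*m/64 - 15/8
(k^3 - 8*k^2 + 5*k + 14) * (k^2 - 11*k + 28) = k^5 - 19*k^4 + 121*k^3 - 265*k^2 - 14*k + 392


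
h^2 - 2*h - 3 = (h - 3)*(h + 1)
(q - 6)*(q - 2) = q^2 - 8*q + 12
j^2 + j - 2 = (j - 1)*(j + 2)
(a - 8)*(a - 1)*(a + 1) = a^3 - 8*a^2 - a + 8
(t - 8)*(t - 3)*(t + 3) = t^3 - 8*t^2 - 9*t + 72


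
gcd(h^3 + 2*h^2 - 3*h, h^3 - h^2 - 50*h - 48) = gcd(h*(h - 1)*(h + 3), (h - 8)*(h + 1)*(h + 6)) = 1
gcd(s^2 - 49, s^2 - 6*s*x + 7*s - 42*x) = s + 7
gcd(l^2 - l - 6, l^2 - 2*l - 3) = l - 3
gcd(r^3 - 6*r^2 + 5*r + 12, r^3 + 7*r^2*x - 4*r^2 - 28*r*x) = r - 4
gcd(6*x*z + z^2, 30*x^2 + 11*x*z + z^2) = 6*x + z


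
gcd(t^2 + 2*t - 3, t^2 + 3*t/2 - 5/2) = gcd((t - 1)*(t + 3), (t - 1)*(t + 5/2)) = t - 1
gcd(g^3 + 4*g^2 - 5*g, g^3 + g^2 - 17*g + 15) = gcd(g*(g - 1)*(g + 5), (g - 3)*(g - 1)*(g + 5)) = g^2 + 4*g - 5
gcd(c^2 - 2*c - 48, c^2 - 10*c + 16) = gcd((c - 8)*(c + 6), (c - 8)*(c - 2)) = c - 8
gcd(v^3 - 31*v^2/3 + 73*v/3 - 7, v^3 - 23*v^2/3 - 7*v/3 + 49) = v^2 - 10*v + 21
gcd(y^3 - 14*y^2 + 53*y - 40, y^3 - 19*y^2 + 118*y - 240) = y^2 - 13*y + 40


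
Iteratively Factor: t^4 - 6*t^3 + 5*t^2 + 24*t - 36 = (t - 3)*(t^3 - 3*t^2 - 4*t + 12) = (t - 3)*(t - 2)*(t^2 - t - 6) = (t - 3)^2*(t - 2)*(t + 2)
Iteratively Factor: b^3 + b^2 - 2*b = (b + 2)*(b^2 - b) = b*(b + 2)*(b - 1)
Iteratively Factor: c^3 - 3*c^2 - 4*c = (c - 4)*(c^2 + c) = (c - 4)*(c + 1)*(c)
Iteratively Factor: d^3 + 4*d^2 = (d + 4)*(d^2) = d*(d + 4)*(d)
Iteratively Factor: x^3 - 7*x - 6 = (x - 3)*(x^2 + 3*x + 2) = (x - 3)*(x + 1)*(x + 2)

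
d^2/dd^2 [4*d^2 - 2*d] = 8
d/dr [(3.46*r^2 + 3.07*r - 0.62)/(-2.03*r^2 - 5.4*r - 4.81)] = (-12.4519*r^2 - 35.8024*r - 18.1147)/(4.1209*r^4 + 21.924*r^3 + 48.6886*r^2 + 51.948*r + 23.1361)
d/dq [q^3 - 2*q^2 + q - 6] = 3*q^2 - 4*q + 1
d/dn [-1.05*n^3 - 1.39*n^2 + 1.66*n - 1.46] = -3.15*n^2 - 2.78*n + 1.66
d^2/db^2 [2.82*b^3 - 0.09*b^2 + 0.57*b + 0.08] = 16.92*b - 0.18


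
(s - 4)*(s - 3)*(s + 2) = s^3 - 5*s^2 - 2*s + 24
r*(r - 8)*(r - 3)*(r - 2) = r^4 - 13*r^3 + 46*r^2 - 48*r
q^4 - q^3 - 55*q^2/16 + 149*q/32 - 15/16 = (q - 3/2)*(q - 5/4)*(q - 1/4)*(q + 2)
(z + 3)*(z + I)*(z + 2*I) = z^3 + 3*z^2 + 3*I*z^2 - 2*z + 9*I*z - 6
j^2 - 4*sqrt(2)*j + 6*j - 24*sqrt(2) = (j + 6)*(j - 4*sqrt(2))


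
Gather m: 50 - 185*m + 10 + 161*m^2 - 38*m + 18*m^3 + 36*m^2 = 18*m^3 + 197*m^2 - 223*m + 60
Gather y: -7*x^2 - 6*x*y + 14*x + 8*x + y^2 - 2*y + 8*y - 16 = -7*x^2 + 22*x + y^2 + y*(6 - 6*x) - 16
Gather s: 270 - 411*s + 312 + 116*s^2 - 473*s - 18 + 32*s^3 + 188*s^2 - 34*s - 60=32*s^3 + 304*s^2 - 918*s + 504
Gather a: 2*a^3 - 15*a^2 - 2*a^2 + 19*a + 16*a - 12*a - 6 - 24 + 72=2*a^3 - 17*a^2 + 23*a + 42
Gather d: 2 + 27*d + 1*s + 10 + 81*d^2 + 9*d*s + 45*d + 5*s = 81*d^2 + d*(9*s + 72) + 6*s + 12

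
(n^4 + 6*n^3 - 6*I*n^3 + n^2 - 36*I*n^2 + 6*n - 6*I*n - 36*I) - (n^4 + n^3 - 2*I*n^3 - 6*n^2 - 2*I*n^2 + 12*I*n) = 5*n^3 - 4*I*n^3 + 7*n^2 - 34*I*n^2 + 6*n - 18*I*n - 36*I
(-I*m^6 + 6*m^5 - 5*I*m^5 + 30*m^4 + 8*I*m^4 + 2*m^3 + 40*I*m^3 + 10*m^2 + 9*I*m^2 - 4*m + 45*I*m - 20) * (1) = -I*m^6 + 6*m^5 - 5*I*m^5 + 30*m^4 + 8*I*m^4 + 2*m^3 + 40*I*m^3 + 10*m^2 + 9*I*m^2 - 4*m + 45*I*m - 20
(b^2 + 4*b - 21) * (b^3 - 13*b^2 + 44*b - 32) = b^5 - 9*b^4 - 29*b^3 + 417*b^2 - 1052*b + 672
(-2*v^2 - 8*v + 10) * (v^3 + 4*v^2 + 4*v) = -2*v^5 - 16*v^4 - 30*v^3 + 8*v^2 + 40*v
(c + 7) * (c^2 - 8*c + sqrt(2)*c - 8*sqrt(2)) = c^3 - c^2 + sqrt(2)*c^2 - 56*c - sqrt(2)*c - 56*sqrt(2)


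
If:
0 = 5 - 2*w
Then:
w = 5/2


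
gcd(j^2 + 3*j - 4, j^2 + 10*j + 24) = j + 4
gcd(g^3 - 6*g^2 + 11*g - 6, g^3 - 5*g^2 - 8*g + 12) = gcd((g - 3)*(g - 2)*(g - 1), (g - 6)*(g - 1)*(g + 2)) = g - 1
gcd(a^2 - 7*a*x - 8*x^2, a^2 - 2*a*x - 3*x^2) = a + x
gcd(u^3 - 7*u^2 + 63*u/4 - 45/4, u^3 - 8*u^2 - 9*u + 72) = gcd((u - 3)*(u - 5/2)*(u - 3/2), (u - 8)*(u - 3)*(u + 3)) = u - 3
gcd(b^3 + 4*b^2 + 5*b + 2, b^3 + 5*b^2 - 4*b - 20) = b + 2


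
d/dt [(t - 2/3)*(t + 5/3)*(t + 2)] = 3*t^2 + 6*t + 8/9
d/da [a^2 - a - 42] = 2*a - 1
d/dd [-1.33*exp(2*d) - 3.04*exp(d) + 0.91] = (-2.66*exp(d) - 3.04)*exp(d)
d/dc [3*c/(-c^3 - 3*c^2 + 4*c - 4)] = 3*(2*c^3 + 3*c^2 - 4)/(c^6 + 6*c^5 + c^4 - 16*c^3 + 40*c^2 - 32*c + 16)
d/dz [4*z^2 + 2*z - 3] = 8*z + 2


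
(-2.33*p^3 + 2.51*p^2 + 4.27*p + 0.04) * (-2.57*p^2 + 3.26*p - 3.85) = 5.9881*p^5 - 14.0465*p^4 + 6.1792*p^3 + 4.1539*p^2 - 16.3091*p - 0.154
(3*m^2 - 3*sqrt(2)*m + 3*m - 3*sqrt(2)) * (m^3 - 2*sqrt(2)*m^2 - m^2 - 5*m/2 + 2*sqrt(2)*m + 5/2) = 3*m^5 - 9*sqrt(2)*m^4 + 3*m^3/2 + 33*sqrt(2)*m^2/2 - 9*m/2 - 15*sqrt(2)/2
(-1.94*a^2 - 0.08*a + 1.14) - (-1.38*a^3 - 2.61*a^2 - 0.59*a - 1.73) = 1.38*a^3 + 0.67*a^2 + 0.51*a + 2.87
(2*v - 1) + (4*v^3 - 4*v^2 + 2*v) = 4*v^3 - 4*v^2 + 4*v - 1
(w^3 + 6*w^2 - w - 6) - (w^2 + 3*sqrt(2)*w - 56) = w^3 + 5*w^2 - 3*sqrt(2)*w - w + 50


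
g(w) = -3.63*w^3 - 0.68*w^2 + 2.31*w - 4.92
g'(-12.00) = -1549.53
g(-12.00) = 6142.08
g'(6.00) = -397.89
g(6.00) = -799.62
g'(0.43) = -0.29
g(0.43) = -4.34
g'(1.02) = -10.41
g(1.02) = -7.12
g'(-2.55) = -65.03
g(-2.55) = 44.96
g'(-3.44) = -121.88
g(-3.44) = 126.86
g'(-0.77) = -3.10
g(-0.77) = -5.44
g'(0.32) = 0.76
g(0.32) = -4.37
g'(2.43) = -65.30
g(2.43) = -55.41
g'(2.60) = -74.84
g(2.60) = -67.31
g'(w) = -10.89*w^2 - 1.36*w + 2.31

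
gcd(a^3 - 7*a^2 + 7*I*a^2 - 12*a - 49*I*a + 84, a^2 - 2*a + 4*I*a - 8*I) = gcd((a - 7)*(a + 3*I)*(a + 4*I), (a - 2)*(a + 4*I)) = a + 4*I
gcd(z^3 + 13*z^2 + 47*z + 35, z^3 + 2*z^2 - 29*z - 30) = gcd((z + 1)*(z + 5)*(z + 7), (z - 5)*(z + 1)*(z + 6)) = z + 1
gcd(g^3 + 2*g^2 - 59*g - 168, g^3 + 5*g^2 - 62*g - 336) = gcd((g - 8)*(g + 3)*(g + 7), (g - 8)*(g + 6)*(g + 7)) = g^2 - g - 56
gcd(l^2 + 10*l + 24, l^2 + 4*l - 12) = l + 6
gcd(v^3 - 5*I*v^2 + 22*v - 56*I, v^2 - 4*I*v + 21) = v - 7*I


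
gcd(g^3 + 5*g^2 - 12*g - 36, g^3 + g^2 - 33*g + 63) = g - 3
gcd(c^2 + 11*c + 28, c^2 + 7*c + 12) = c + 4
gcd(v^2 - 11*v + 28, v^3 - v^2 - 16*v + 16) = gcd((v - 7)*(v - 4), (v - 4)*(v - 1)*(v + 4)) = v - 4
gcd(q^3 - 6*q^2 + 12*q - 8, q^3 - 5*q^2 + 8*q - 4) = q^2 - 4*q + 4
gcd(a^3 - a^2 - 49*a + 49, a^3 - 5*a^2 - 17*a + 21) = a^2 - 8*a + 7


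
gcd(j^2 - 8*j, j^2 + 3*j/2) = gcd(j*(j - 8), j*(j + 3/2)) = j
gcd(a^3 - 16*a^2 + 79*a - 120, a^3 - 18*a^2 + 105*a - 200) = a^2 - 13*a + 40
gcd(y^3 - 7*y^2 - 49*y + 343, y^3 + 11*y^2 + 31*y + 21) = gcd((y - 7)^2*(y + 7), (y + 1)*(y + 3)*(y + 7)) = y + 7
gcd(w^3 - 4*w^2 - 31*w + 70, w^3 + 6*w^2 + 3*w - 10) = w + 5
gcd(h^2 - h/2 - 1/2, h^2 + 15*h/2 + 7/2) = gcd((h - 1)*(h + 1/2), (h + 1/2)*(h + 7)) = h + 1/2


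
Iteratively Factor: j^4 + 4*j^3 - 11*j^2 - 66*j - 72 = (j + 3)*(j^3 + j^2 - 14*j - 24) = (j + 3)^2*(j^2 - 2*j - 8) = (j - 4)*(j + 3)^2*(j + 2)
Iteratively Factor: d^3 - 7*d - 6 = (d + 1)*(d^2 - d - 6) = (d - 3)*(d + 1)*(d + 2)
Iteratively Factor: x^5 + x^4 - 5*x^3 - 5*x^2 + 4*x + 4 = (x + 1)*(x^4 - 5*x^2 + 4) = (x - 1)*(x + 1)*(x^3 + x^2 - 4*x - 4) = (x - 1)*(x + 1)^2*(x^2 - 4) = (x - 2)*(x - 1)*(x + 1)^2*(x + 2)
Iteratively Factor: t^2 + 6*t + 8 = (t + 2)*(t + 4)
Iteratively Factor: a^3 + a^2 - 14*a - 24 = (a + 2)*(a^2 - a - 12) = (a - 4)*(a + 2)*(a + 3)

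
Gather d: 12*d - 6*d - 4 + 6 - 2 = 6*d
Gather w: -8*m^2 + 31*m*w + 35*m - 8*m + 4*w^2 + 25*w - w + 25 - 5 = -8*m^2 + 27*m + 4*w^2 + w*(31*m + 24) + 20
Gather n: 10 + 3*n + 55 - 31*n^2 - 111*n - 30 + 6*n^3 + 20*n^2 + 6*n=6*n^3 - 11*n^2 - 102*n + 35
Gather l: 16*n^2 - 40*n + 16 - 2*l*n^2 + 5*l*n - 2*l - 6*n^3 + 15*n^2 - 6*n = l*(-2*n^2 + 5*n - 2) - 6*n^3 + 31*n^2 - 46*n + 16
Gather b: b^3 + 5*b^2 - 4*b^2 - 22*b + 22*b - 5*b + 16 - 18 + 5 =b^3 + b^2 - 5*b + 3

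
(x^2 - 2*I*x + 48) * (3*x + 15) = 3*x^3 + 15*x^2 - 6*I*x^2 + 144*x - 30*I*x + 720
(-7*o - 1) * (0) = 0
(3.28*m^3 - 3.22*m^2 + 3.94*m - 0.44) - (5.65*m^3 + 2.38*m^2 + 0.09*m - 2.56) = -2.37*m^3 - 5.6*m^2 + 3.85*m + 2.12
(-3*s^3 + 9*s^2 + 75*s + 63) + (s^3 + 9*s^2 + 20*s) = -2*s^3 + 18*s^2 + 95*s + 63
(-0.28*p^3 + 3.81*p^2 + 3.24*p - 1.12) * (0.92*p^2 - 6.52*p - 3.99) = -0.2576*p^5 + 5.3308*p^4 - 20.7432*p^3 - 37.3571*p^2 - 5.6252*p + 4.4688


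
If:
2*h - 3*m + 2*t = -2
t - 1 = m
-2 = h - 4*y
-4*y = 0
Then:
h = -2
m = 0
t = 1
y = 0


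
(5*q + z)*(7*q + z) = 35*q^2 + 12*q*z + z^2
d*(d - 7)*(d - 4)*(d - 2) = d^4 - 13*d^3 + 50*d^2 - 56*d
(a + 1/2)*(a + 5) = a^2 + 11*a/2 + 5/2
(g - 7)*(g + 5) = g^2 - 2*g - 35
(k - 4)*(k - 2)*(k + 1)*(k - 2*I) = k^4 - 5*k^3 - 2*I*k^3 + 2*k^2 + 10*I*k^2 + 8*k - 4*I*k - 16*I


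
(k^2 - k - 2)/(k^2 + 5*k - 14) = (k + 1)/(k + 7)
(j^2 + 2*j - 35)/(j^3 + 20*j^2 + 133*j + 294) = (j - 5)/(j^2 + 13*j + 42)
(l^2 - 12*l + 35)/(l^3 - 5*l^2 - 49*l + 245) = 1/(l + 7)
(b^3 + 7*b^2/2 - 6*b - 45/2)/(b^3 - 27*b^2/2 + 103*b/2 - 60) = (b^2 + 6*b + 9)/(b^2 - 11*b + 24)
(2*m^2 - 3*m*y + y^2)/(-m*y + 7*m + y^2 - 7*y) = (-2*m + y)/(y - 7)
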